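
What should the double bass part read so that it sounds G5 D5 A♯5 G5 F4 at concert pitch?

Written C4 sounds as C3 on the double bass, so concert pitches are written a perfect octave up.
G5 -> G6
D5 -> D6
A#5 -> A#6
G5 -> G6
F4 -> F5

G6 D6 A#6 G6 F5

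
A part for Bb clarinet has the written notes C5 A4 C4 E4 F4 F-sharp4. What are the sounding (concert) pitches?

Written C4 on the Bb clarinet sounds as Bb3, a major second lower; apply that shift to every note.
C5 to Bb4
A4 to G4
C4 to Bb3
E4 to D4
F4 to Eb4
F#4 to E4

Bb4 G4 Bb3 D4 Eb4 E4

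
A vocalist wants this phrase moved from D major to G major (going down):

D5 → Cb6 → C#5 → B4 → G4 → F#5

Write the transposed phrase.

From D down to G is a perfect fifth; apply that to each pitch.
D5 -> G4
Cb6 -> Fb5
C#5 -> F#4
B4 -> E4
G4 -> C4
F#5 -> B4

G4 Fb5 F#4 E4 C4 B4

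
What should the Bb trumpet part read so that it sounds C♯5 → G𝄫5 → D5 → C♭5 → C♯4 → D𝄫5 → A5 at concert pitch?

D#5 Abb5 E5 Db5 D#4 Ebb5 B5

Written C4 sounds as Bb3 on the Bb trumpet, so concert pitches are written a major second up.
C#5 gives D#5
Gbb5 gives Abb5
D5 gives E5
Cb5 gives Db5
C#4 gives D#4
Dbb5 gives Ebb5
A5 gives B5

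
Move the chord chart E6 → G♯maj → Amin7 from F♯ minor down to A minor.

G6 Bmaj Cmin7

F♯ minor down to A minor is a major sixth; each chord root moves by that interval while the quality stays the same.
E6: root E down a major sixth → G, giving G6.
G♯maj: root G♯ down a major sixth → B, giving Bmaj.
Amin7: root A down a major sixth → C, giving Cmin7.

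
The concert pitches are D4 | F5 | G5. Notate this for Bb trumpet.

E4 G5 A5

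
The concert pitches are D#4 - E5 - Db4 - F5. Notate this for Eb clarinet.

B#3 C#5 Bb3 D5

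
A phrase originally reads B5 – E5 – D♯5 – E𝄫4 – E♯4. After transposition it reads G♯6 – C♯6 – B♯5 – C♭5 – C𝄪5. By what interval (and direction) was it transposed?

up a major sixth

From B5 to G#6 is 6 letter names — a sixth of some quality.
B5 to G#6 is 9 semitones, which makes it a major sixth; the second version is higher, so the direction is up.
Checking another pair — E#4 → C##5 — gives the same interval.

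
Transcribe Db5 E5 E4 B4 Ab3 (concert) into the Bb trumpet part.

Eb5 F#5 F#4 C#5 Bb3

Written C4 sounds as Bb3 on the Bb trumpet, so concert pitches are written a major second up.
Db5 -> Eb5
E5 -> F#5
E4 -> F#4
B4 -> C#5
Ab3 -> Bb3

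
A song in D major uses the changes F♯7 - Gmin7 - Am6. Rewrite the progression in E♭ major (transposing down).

D major down to E♭ major is a major seventh; each chord root moves by that interval while the quality stays the same.
F♯7: root F♯ down a major seventh → G, giving G7.
Gmin7: root G down a major seventh → Ab, giving Abmin7.
Am6: root A down a major seventh → Bb, giving Bbm6.

G7 Abmin7 Bbm6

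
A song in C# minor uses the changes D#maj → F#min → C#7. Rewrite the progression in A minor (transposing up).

C# minor up to A minor is a minor sixth; each chord root moves by that interval while the quality stays the same.
D#maj: root D# up a minor sixth → B, giving Bmaj.
F#min: root F# up a minor sixth → D, giving Dmin.
C#7: root C# up a minor sixth → A, giving A7.

Bmaj Dmin A7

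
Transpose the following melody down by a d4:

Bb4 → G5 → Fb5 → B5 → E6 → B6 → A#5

Bb4 to F#4
G5 to D#5
Fb5 to C5
B5 to F##5
E6 to B#5
B6 to F##6
A#5 to E##5

F#4 D#5 C5 F##5 B#5 F##6 E##5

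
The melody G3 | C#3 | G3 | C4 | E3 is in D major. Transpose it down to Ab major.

Db3 G2 Db3 Gb3 Bb2

From D down to Ab is an augmented fourth; apply that to each pitch.
G3 → Db3
C#3 → G2
G3 → Db3
C4 → Gb3
E3 → Bb2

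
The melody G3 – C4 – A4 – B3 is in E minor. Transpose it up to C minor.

Eb4 Ab4 F5 G4

E minor to C minor up is a minor sixth, so every note moves up by that interval.
G3 → Eb4
C4 → Ab4
A4 → F5
B3 → G4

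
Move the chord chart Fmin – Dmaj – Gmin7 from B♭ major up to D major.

Amin F#maj Bmin7

B♭ major up to D major is a major third; each chord root moves by that interval while the quality stays the same.
Fmin: root F up a major third → A, giving Amin.
Dmaj: root D up a major third → F#, giving F#maj.
Gmin7: root G up a major third → B, giving Bmin7.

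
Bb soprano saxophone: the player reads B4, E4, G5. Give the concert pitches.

A4 D4 F5

Written C4 on the Bb soprano saxophone sounds as Bb3, a major second lower; apply that shift to every note.
B4 -> A4
E4 -> D4
G5 -> F5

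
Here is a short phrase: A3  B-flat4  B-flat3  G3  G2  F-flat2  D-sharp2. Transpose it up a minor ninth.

Bb4 Cb6 Cb5 Ab4 Ab3 Gbb3 E3

A minor ninth up from A3 gives Bb4.
A minor ninth up from Bb4 gives Cb6.
A minor ninth up from Bb3 gives Cb5.
A minor ninth up from G3 gives Ab4.
G2 up a minor ninth is Ab3.
A minor ninth up from Fb2 gives Gbb3.
A minor ninth up from D#2 gives E3.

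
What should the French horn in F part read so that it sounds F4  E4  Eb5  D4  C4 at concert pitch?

The French horn in F sounds a perfect fifth below written, so the written part must be a perfect fifth above concert — transpose each note up.
F4 gives C5
E4 gives B4
Eb5 gives Bb5
D4 gives A4
C4 gives G4

C5 B4 Bb5 A4 G4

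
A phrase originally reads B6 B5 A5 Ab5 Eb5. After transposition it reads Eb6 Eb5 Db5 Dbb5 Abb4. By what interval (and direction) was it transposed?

Take the first pair: B6 → Eb6. B to E spans 5 letter names, so the interval is some kind of fifth.
Eb6 to B6 is 8 semitones, which makes it an augmented fifth; the second version is lower, so the direction is down.
Checking another pair — Eb5 → Abb4 — gives the same interval.

down an augmented fifth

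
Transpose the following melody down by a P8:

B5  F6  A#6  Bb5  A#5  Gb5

B4 F5 A#5 Bb4 A#4 Gb4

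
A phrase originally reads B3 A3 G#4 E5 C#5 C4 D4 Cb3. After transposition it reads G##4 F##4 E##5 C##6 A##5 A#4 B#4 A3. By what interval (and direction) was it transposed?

Take the first pair: B3 → G##4. B to G spans 6 letter names, so the interval is some kind of sixth.
B3 to G##4 is 10 semitones, which makes it an augmented sixth; the second version is higher, so the direction is up.
Checking another pair — Cb3 → A3 — gives the same interval.

up an augmented sixth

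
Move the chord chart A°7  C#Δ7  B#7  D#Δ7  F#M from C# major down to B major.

C# major down to B major is a major second; each chord root moves by that interval while the quality stays the same.
A°7: root A down a major second → G, giving G°7.
C#Δ7: root C# down a major second → B, giving BΔ7.
B#7: root B# down a major second → A#, giving A#7.
D#Δ7: root D# down a major second → C#, giving C#Δ7.
F#M: root F# down a major second → E, giving EM.

G°7 BΔ7 A#7 C#Δ7 EM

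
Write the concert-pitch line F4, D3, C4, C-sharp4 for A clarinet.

Ab4 F3 Eb4 E4

The A clarinet sounds a minor third below written, so the written part must be a minor third above concert — transpose each note up.
F4 gives Ab4
D3 gives F3
C4 gives Eb4
C#4 gives E4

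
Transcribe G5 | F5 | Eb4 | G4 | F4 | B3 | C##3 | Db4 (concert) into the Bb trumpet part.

A5 G5 F4 A4 G4 C#4 D##3 Eb4

The Bb trumpet sounds a major second below written, so the written part must be a major second above concert — transpose each note up.
G5 gives A5
F5 gives G5
Eb4 gives F4
G4 gives A4
F4 gives G4
B3 gives C#4
C##3 gives D##3
Db4 gives Eb4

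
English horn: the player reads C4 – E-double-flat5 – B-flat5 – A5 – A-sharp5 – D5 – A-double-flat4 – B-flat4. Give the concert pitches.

F3 Abb4 Eb5 D5 D#5 G4 Dbb4 Eb4

Written C4 on the English horn sounds as F3, a perfect fifth lower; apply that shift to every note.
C4 → F3
Ebb5 → Abb4
Bb5 → Eb5
A5 → D5
A#5 → D#5
D5 → G4
Abb4 → Dbb4
Bb4 → Eb4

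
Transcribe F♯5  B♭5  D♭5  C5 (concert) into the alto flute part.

B5 Eb6 Gb5 F5

The alto flute sounds a perfect fourth below written, so the written part must be a perfect fourth above concert — transpose each note up.
F#5 gives B5
Bb5 gives Eb6
Db5 gives Gb5
C5 gives F5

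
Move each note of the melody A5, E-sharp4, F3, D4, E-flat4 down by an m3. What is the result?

A5 -> F#5
E#4 -> C##4
F3 -> D3
D4 -> B3
Eb4 -> C4

F#5 C##4 D3 B3 C4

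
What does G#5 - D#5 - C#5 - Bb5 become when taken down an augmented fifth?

G#5 down an augmented fifth is C5.
D#5: a fifth down reaches G, and 8 semitones makes it G4.
C#5 down an augmented fifth is F4.
Bb5 down an augmented fifth is Ebb5.

C5 G4 F4 Ebb5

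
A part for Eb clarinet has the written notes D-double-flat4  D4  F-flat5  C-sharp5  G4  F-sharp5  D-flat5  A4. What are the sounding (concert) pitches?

Fbb4 F4 Abb5 E5 Bb4 A5 Fb5 C5

Written C4 on the Eb clarinet sounds as Eb4, a minor third higher; apply that shift to every note.
Dbb4 becomes Fbb4
D4 becomes F4
Fb5 becomes Abb5
C#5 becomes E5
G4 becomes Bb4
F#5 becomes A5
Db5 becomes Fb5
A4 becomes C5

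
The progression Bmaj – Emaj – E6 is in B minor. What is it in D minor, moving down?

B minor down to D minor is a major sixth; each chord root moves by that interval while the quality stays the same.
Bmaj: root B down a major sixth → D, giving Dmaj.
Emaj: root E down a major sixth → G, giving Gmaj.
E6: root E down a major sixth → G, giving G6.

Dmaj Gmaj G6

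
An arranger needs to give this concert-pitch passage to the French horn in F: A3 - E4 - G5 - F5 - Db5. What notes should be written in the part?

E4 B4 D6 C6 Ab5

Written C4 sounds as F3 on the French horn in F, so concert pitches are written a perfect fifth up.
A3 gives E4
E4 gives B4
G5 gives D6
F5 gives C6
Db5 gives Ab5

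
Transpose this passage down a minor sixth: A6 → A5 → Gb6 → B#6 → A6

A6 to C#6
A5 to C#5
Gb6 to Bb5
B#6 to D##6
A6 to C#6

C#6 C#5 Bb5 D##6 C#6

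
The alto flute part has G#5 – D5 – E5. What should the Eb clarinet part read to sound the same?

First find concert pitch: the alto flute sounds a perfect fourth below written, so G#5 D5 E5 sounds D#5 A4 B4.
Then write for Eb clarinet: it sounds a minor third above written, so the part must be a minor third below concert.
D#5 → B#4
A4 → F#4
B4 → G#4

B#4 F#4 G#4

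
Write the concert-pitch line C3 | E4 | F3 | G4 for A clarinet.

The A clarinet sounds a minor third below written, so the written part must be a minor third above concert — transpose each note up.
C3 to Eb3
E4 to G4
F3 to Ab3
G4 to Bb4

Eb3 G4 Ab3 Bb4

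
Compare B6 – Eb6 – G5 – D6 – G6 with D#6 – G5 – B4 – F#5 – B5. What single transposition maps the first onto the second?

From B6 to D#6 is 6 letter names — a sixth of some quality.
D#6 to B6 is 8 semitones, which makes it a minor sixth; the second version is lower, so the direction is down.
Checking another pair — G6 → B5 — gives the same interval.

down a minor sixth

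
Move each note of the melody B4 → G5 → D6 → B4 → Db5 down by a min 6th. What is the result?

A minor sixth down from B4 gives D#4.
G5 down a minor sixth is B4.
D6: a sixth down reaches F, and 8 semitones makes it F#5.
B4: a sixth down reaches D, and 8 semitones makes it D#4.
Db5: a sixth down reaches F, and 8 semitones makes it F4.

D#4 B4 F#5 D#4 F4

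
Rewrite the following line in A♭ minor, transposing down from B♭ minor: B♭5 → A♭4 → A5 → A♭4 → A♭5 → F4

Ab5 Gb4 G5 Gb4 Gb5 Eb4

B♭ minor to A♭ minor down is a major second, so every note moves down by that interval.
Bb5 gives Ab5
Ab4 gives Gb4
A5 gives G5
Ab4 gives Gb4
Ab5 gives Gb5
F4 gives Eb4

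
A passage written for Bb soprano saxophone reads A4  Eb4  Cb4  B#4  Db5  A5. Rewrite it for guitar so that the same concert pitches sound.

G5 Db5 Bbb4 A#5 Cb6 G6

First find concert pitch: the Bb soprano saxophone sounds a major second below written, so A4 Eb4 Cb4 B#4 Db5 A5 sounds G4 Db4 Bbb3 A#4 Cb5 G5.
Then write for guitar: it sounds a perfect octave below written, so the part must be a perfect octave above concert.
G4 → G5
Db4 → Db5
Bbb3 → Bbb4
A#4 → A#5
Cb5 → Cb6
G5 → G6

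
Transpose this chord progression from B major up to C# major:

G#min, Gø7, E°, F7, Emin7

B major up to C# major is a major second; each chord root moves by that interval while the quality stays the same.
G#min: root G# up a major second → A#, giving A#min.
Gø7: root G up a major second → A, giving Aø7.
E°: root E up a major second → F#, giving F#°.
F7: root F up a major second → G, giving G7.
Emin7: root E up a major second → F#, giving F#min7.

A#min Aø7 F#° G7 F#min7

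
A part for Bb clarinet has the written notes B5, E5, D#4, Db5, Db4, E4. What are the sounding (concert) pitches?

A5 D5 C#4 Cb5 Cb4 D4

Written C4 on the Bb clarinet sounds as Bb3, a major second lower; apply that shift to every note.
B5 → A5
E5 → D5
D#4 → C#4
Db5 → Cb5
Db4 → Cb4
E4 → D4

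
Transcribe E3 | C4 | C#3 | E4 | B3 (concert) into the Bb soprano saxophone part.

The Bb soprano saxophone sounds a major second below written, so the written part must be a major second above concert — transpose each note up.
E3 → F#3
C4 → D4
C#3 → D#3
E4 → F#4
B3 → C#4

F#3 D4 D#3 F#4 C#4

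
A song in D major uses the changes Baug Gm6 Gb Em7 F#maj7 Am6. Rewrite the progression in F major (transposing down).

Daug Bbm6 Bbb Gm7 Amaj7 Cm6

D major down to F major is a major sixth; each chord root moves by that interval while the quality stays the same.
Baug: root B down a major sixth → D, giving Daug.
Gm6: root G down a major sixth → Bb, giving Bbm6.
Gb: root Gb down a major sixth → Bbb, giving Bbb.
Em7: root E down a major sixth → G, giving Gm7.
F#maj7: root F# down a major sixth → A, giving Amaj7.
Am6: root A down a major sixth → C, giving Cm6.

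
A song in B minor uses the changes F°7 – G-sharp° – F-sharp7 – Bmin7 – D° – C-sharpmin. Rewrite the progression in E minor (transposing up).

Bb°7 C#° B7 Emin7 G° F#min

B minor up to E minor is a perfect fourth; each chord root moves by that interval while the quality stays the same.
F°7: root F up a perfect fourth → Bb, giving Bb°7.
G-sharp°: root G-sharp up a perfect fourth → C#, giving C#°.
F-sharp7: root F-sharp up a perfect fourth → B, giving B7.
Bmin7: root B up a perfect fourth → E, giving Emin7.
D°: root D up a perfect fourth → G, giving G°.
C-sharpmin: root C-sharp up a perfect fourth → F#, giving F#min.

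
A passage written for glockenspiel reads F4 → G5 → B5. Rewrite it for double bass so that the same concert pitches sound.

First find concert pitch: the glockenspiel sounds a perfect fifteenth above written, so F4 G5 B5 sounds F6 G7 B7.
Then write for double bass: it sounds a perfect octave below written, so the part must be a perfect octave above concert.
F6 → F7
G7 → G8
B7 → B8

F7 G8 B8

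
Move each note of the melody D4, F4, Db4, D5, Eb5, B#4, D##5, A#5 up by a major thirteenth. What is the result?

B5 D6 Bb5 B6 C7 G##6 B##6 F##7

A major thirteenth up from D4 gives B5.
A major thirteenth up from F4 gives D6.
Db4 up a major thirteenth is Bb5.
A major thirteenth up from D5 gives B6.
Eb5: a thirteenth up reaches C, and 21 semitones makes it C7.
A major thirteenth up from B#4 gives G##6.
D##5: a thirteenth up reaches B, and 21 semitones makes it B##6.
A#5: a thirteenth up reaches F, and 21 semitones makes it F##7.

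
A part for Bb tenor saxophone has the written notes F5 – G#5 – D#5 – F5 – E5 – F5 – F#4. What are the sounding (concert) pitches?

Written C4 on the Bb tenor saxophone sounds as Bb2, a major ninth lower; apply that shift to every note.
F5 gives Eb4
G#5 gives F#4
D#5 gives C#4
F5 gives Eb4
E5 gives D4
F5 gives Eb4
F#4 gives E3

Eb4 F#4 C#4 Eb4 D4 Eb4 E3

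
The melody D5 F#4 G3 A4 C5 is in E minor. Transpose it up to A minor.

E minor to A minor up is a perfect fourth, so every note moves up by that interval.
D5 → G5
F#4 → B4
G3 → C4
A4 → D5
C5 → F5

G5 B4 C4 D5 F5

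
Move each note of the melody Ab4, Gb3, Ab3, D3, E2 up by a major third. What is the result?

Ab4: a third up reaches C, and 4 semitones makes it C5.
A major third up from Gb3 gives Bb3.
Ab3 up a major third is C4.
D3 up a major third is F#3.
E2: a third up reaches G, and 4 semitones makes it G#2.

C5 Bb3 C4 F#3 G#2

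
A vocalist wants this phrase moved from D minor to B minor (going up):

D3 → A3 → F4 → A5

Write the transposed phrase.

B3 F#4 D5 F#6

From D up to B is a major sixth; apply that to each pitch.
D3 becomes B3
A3 becomes F#4
F4 becomes D5
A5 becomes F#6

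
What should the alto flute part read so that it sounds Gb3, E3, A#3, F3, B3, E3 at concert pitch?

Cb4 A3 D#4 Bb3 E4 A3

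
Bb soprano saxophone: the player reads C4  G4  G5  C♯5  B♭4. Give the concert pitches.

The Bb soprano saxophone sounds a major second below written, so transpose each written note down a major second.
C4 -> Bb3
G4 -> F4
G5 -> F5
C#5 -> B4
Bb4 -> Ab4

Bb3 F4 F5 B4 Ab4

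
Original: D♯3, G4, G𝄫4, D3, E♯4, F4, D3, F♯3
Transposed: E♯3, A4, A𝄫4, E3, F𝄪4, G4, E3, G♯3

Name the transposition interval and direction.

up a major second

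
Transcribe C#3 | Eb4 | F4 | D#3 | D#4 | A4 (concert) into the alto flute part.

F#3 Ab4 Bb4 G#3 G#4 D5

Written C4 sounds as G3 on the alto flute, so concert pitches are written a perfect fourth up.
C#3 gives F#3
Eb4 gives Ab4
F4 gives Bb4
D#3 gives G#3
D#4 gives G#4
A4 gives D5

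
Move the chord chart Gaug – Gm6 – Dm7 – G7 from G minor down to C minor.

Caug Cm6 Gm7 C7

G minor down to C minor is a perfect fifth; each chord root moves by that interval while the quality stays the same.
Gaug: root G down a perfect fifth → C, giving Caug.
Gm6: root G down a perfect fifth → C, giving Cm6.
Dm7: root D down a perfect fifth → G, giving Gm7.
G7: root G down a perfect fifth → C, giving C7.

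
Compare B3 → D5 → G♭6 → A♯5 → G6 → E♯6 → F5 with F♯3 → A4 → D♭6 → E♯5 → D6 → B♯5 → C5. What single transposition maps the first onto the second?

down a perfect fourth

From B3 to F#3 is 4 letter names — a fourth of some quality.
F#3 to B3 is 5 semitones, which makes it a perfect fourth; the second version is lower, so the direction is down.
Checking another pair — F5 → C5 — gives the same interval.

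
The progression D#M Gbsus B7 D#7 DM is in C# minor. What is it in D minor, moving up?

EM Abbsus C7 E7 EbM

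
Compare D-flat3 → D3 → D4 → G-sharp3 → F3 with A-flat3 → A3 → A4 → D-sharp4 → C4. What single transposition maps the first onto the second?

up a perfect fifth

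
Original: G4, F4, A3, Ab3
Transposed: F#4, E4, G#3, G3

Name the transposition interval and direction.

down a minor second

From G4 to F#4 is 2 letter names — a second of some quality.
F#4 to G4 is 1 semitone, which makes it a minor second; the second version is lower, so the direction is down.
Checking another pair — Ab3 → G3 — gives the same interval.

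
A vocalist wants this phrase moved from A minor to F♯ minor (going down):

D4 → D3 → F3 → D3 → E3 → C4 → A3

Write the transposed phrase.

A minor to F♯ minor down is a minor third, so every note moves down by that interval.
D4 becomes B3
D3 becomes B2
F3 becomes D3
D3 becomes B2
E3 becomes C#3
C4 becomes A3
A3 becomes F#3

B3 B2 D3 B2 C#3 A3 F#3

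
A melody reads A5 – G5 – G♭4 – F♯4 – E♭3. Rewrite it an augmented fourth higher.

A5 gives D#6
G5 gives C#6
Gb4 gives C5
F#4 gives B#4
Eb3 gives A3

D#6 C#6 C5 B#4 A3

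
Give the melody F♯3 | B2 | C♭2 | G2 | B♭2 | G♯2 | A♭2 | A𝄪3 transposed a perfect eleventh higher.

B4 E4 Fb3 C4 Eb4 C#4 Db4 D##5

F#3 → B4
B2 → E4
Cb2 → Fb3
G2 → C4
Bb2 → Eb4
G#2 → C#4
Ab2 → Db4
A##3 → D##5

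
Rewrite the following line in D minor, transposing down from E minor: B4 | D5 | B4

A4 C5 A4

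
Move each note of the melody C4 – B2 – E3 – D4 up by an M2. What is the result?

A major second up from C4 gives D4.
B2: a second up reaches C, and 2 semitones makes it C#3.
A major second up from E3 gives F#3.
A major second up from D4 gives E4.

D4 C#3 F#3 E4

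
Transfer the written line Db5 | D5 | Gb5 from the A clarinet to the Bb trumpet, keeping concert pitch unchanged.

C5 C#5 F5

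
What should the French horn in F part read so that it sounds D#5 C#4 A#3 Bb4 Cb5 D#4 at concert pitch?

The French horn in F sounds a perfect fifth below written, so the written part must be a perfect fifth above concert — transpose each note up.
D#5 becomes A#5
C#4 becomes G#4
A#3 becomes E#4
Bb4 becomes F5
Cb5 becomes Gb5
D#4 becomes A#4

A#5 G#4 E#4 F5 Gb5 A#4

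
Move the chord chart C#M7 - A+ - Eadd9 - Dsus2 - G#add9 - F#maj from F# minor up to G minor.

DM7 Bb+ Fadd9 Ebsus2 Aadd9 Gmaj

F# minor up to G minor is a minor second; each chord root moves by that interval while the quality stays the same.
C#M7: root C# up a minor second → D, giving DM7.
A+: root A up a minor second → Bb, giving Bb+.
Eadd9: root E up a minor second → F, giving Fadd9.
Dsus2: root D up a minor second → Eb, giving Ebsus2.
G#add9: root G# up a minor second → A, giving Aadd9.
F#maj: root F# up a minor second → G, giving Gmaj.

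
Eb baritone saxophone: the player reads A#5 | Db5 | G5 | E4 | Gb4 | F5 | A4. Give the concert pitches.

C#4 Fb3 Bb3 G2 Bbb2 Ab3 C3

Written C4 on the Eb baritone saxophone sounds as Eb2, a major thirteenth lower; apply that shift to every note.
A#5 to C#4
Db5 to Fb3
G5 to Bb3
E4 to G2
Gb4 to Bbb2
F5 to Ab3
A4 to C3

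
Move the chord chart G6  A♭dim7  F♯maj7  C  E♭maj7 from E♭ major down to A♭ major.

E♭ major down to A♭ major is a perfect fifth; each chord root moves by that interval while the quality stays the same.
G6: root G down a perfect fifth → C, giving C6.
A♭dim7: root A♭ down a perfect fifth → Db, giving Dbdim7.
F♯maj7: root F♯ down a perfect fifth → B, giving Bmaj7.
C: root C down a perfect fifth → F, giving F.
E♭maj7: root E♭ down a perfect fifth → Ab, giving Abmaj7.

C6 Dbdim7 Bmaj7 F Abmaj7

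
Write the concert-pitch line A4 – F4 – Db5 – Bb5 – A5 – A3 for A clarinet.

Written C4 sounds as A3 on the A clarinet, so concert pitches are written a minor third up.
A4 → C5
F4 → Ab4
Db5 → Fb5
Bb5 → Db6
A5 → C6
A3 → C4

C5 Ab4 Fb5 Db6 C6 C4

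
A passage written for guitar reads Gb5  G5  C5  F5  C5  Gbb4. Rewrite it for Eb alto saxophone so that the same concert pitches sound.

Eb5 E5 A4 D5 A4 Ebb4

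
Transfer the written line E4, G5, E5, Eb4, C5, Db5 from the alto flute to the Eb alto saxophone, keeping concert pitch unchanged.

First find concert pitch: the alto flute sounds a perfect fourth below written, so E4 G5 E5 Eb4 C5 Db5 sounds B3 D5 B4 Bb3 G4 Ab4.
Then write for Eb alto saxophone: it sounds a major sixth below written, so the part must be a major sixth above concert.
B3 → G#4
D5 → B5
B4 → G#5
Bb3 → G4
G4 → E5
Ab4 → F5

G#4 B5 G#5 G4 E5 F5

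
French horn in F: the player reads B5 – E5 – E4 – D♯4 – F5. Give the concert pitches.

E5 A4 A3 G#3 Bb4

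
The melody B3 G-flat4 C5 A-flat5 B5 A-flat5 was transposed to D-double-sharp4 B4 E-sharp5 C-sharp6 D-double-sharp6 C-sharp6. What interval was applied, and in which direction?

up an augmented third

From B3 to D##4 is 3 letter names — a third of some quality.
B3 to D##4 is 5 semitones, which makes it an augmented third; the second version is higher, so the direction is up.
Checking another pair — Ab5 → C#6 — gives the same interval.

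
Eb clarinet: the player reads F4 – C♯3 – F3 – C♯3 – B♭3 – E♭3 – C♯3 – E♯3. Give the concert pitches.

Written C4 on the Eb clarinet sounds as Eb4, a minor third higher; apply that shift to every note.
F4 to Ab4
C#3 to E3
F3 to Ab3
C#3 to E3
Bb3 to Db4
Eb3 to Gb3
C#3 to E3
E#3 to G#3

Ab4 E3 Ab3 E3 Db4 Gb3 E3 G#3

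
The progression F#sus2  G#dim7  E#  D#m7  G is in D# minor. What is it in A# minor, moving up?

D# minor up to A# minor is a perfect fifth; each chord root moves by that interval while the quality stays the same.
F#sus2: root F# up a perfect fifth → C#, giving C#sus2.
G#dim7: root G# up a perfect fifth → D#, giving D#dim7.
E#: root E# up a perfect fifth → B#, giving B#.
D#m7: root D# up a perfect fifth → A#, giving A#m7.
G: root G up a perfect fifth → D, giving D.

C#sus2 D#dim7 B# A#m7 D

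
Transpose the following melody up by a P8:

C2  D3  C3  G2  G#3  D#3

C2 up a perfect octave is C3.
A perfect octave up from D3 gives D4.
C3: an octave up reaches C, and 12 semitones makes it C4.
G2: an octave up reaches G, and 12 semitones makes it G3.
G#3: an octave up reaches G, and 12 semitones makes it G#4.
D#3: an octave up reaches D, and 12 semitones makes it D#4.

C3 D4 C4 G3 G#4 D#4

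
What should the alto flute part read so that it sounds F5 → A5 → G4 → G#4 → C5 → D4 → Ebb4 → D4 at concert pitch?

The alto flute sounds a perfect fourth below written, so the written part must be a perfect fourth above concert — transpose each note up.
F5 becomes Bb5
A5 becomes D6
G4 becomes C5
G#4 becomes C#5
C5 becomes F5
D4 becomes G4
Ebb4 becomes Abb4
D4 becomes G4

Bb5 D6 C5 C#5 F5 G4 Abb4 G4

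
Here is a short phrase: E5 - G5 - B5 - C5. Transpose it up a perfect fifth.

B5 D6 F#6 G5

E5 to B5
G5 to D6
B5 to F#6
C5 to G5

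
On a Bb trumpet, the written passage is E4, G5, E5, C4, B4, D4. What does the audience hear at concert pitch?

The Bb trumpet sounds a major second below written, so transpose each written note down a major second.
E4 -> D4
G5 -> F5
E5 -> D5
C4 -> Bb3
B4 -> A4
D4 -> C4

D4 F5 D5 Bb3 A4 C4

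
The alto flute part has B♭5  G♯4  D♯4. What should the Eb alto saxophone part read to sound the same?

D6 B#4 F##4

First find concert pitch: the alto flute sounds a perfect fourth below written, so B♭5 G♯4 D♯4 sounds F5 D#4 A#3.
Then write for Eb alto saxophone: it sounds a major sixth below written, so the part must be a major sixth above concert.
F5 → D6
D#4 → B#4
A#3 → F##4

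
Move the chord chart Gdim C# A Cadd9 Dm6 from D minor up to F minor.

D minor up to F minor is a minor third; each chord root moves by that interval while the quality stays the same.
Gdim: root G up a minor third → Bb, giving Bbdim.
C#: root C# up a minor third → E, giving E.
A: root A up a minor third → C, giving C.
Cadd9: root C up a minor third → Eb, giving Ebadd9.
Dm6: root D up a minor third → F, giving Fm6.

Bbdim E C Ebadd9 Fm6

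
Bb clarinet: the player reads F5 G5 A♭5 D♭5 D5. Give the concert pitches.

Eb5 F5 Gb5 Cb5 C5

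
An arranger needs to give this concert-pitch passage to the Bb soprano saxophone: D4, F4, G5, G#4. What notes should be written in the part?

The Bb soprano saxophone sounds a major second below written, so the written part must be a major second above concert — transpose each note up.
D4 becomes E4
F4 becomes G4
G5 becomes A5
G#4 becomes A#4

E4 G4 A5 A#4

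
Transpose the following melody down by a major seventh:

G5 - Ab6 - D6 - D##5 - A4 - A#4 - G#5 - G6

Ab4 Bbb5 Eb5 E#4 Bb3 B3 A4 Ab5

A major seventh down from G5 gives Ab4.
Ab6 down a major seventh is Bbb5.
A major seventh down from D6 gives Eb5.
D##5: a seventh down reaches E, and 11 semitones makes it E#4.
A4: a seventh down reaches B, and 11 semitones makes it Bb3.
A major seventh down from A#4 gives B3.
G#5 down a major seventh is A4.
G6: a seventh down reaches A, and 11 semitones makes it Ab5.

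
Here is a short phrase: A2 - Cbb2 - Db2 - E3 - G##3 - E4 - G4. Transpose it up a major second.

B2 Dbb2 Eb2 F#3 A##3 F#4 A4

A major second up from A2 gives B2.
A major second up from Cbb2 gives Dbb2.
A major second up from Db2 gives Eb2.
A major second up from E3 gives F#3.
G##3: a second up reaches A, and 2 semitones makes it A##3.
E4: a second up reaches F, and 2 semitones makes it F#4.
G4: a second up reaches A, and 2 semitones makes it A4.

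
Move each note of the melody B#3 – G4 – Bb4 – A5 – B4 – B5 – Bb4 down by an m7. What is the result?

B#3 to C##3
G4 to A3
Bb4 to C4
A5 to B4
B4 to C#4
B5 to C#5
Bb4 to C4

C##3 A3 C4 B4 C#4 C#5 C4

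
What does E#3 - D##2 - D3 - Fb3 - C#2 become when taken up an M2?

F##3 E##2 E3 Gb3 D#2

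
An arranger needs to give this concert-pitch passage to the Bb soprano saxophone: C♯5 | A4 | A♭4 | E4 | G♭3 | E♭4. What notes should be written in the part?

D#5 B4 Bb4 F#4 Ab3 F4

Written C4 sounds as Bb3 on the Bb soprano saxophone, so concert pitches are written a major second up.
C#5 gives D#5
A4 gives B4
Ab4 gives Bb4
E4 gives F#4
Gb3 gives Ab3
Eb4 gives F4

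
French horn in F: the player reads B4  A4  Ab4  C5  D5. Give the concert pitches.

E4 D4 Db4 F4 G4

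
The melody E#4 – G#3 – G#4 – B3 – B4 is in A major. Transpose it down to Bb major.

A major to Bb major down is a major seventh, so every note moves down by that interval.
E#4 -> F#3
G#3 -> A2
G#4 -> A3
B3 -> C3
B4 -> C4

F#3 A2 A3 C3 C4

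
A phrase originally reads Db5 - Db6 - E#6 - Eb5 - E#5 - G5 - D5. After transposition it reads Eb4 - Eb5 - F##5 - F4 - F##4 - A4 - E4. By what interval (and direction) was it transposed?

down a minor seventh

From Db5 to Eb4 is 7 letter names — a seventh of some quality.
Eb4 to Db5 is 10 semitones, which makes it a minor seventh; the second version is lower, so the direction is down.
Checking another pair — D5 → E4 — gives the same interval.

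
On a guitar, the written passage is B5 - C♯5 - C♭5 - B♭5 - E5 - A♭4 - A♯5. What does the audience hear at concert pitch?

The guitar sounds a perfect octave below written, so transpose each written note down a perfect octave.
B5 → B4
C#5 → C#4
Cb5 → Cb4
Bb5 → Bb4
E5 → E4
Ab4 → Ab3
A#5 → A#4

B4 C#4 Cb4 Bb4 E4 Ab3 A#4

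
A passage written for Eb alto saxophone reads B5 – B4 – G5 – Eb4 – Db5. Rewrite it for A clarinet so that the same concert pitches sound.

F5 F4 Db5 Bbb3 Abb4

First find concert pitch: the Eb alto saxophone sounds a major sixth below written, so B5 B4 G5 Eb4 Db5 sounds D5 D4 Bb4 Gb3 Fb4.
Then write for A clarinet: it sounds a minor third below written, so the part must be a minor third above concert.
D5 → F5
D4 → F4
Bb4 → Db5
Gb3 → Bbb3
Fb4 → Abb4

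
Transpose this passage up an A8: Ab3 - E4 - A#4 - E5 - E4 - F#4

A4 E#5 A##5 E#6 E#5 F##5

Ab3 becomes A4
E4 becomes E#5
A#4 becomes A##5
E5 becomes E#6
E4 becomes E#5
F#4 becomes F##5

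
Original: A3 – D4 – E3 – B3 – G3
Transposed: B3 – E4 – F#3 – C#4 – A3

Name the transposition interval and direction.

up a major second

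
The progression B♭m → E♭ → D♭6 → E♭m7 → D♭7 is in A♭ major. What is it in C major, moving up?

Dm G F6 Gm7 F7

A♭ major up to C major is a major third; each chord root moves by that interval while the quality stays the same.
B♭m: root B♭ up a major third → D, giving Dm.
E♭: root E♭ up a major third → G, giving G.
D♭6: root D♭ up a major third → F, giving F6.
E♭m7: root E♭ up a major third → G, giving Gm7.
D♭7: root D♭ up a major third → F, giving F7.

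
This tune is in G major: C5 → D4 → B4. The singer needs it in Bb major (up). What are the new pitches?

G major to Bb major up is a minor third, so every note moves up by that interval.
C5 -> Eb5
D4 -> F4
B4 -> D5

Eb5 F4 D5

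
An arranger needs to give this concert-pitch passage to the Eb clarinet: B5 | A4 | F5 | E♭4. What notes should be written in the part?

G#5 F#4 D5 C4

Written C4 sounds as Eb4 on the Eb clarinet, so concert pitches are written a minor third down.
B5 gives G#5
A4 gives F#4
F5 gives D5
Eb4 gives C4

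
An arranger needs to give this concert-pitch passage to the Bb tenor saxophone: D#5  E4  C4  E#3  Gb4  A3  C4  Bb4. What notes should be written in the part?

E#6 F#5 D5 F##4 Ab5 B4 D5 C6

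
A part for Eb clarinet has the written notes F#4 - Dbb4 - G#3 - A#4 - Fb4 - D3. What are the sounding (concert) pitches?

A4 Fbb4 B3 C#5 Abb4 F3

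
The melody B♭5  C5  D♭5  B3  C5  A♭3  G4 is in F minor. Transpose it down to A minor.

D5 E4 F4 D#3 E4 C3 B3

From F down to A is a minor sixth; apply that to each pitch.
Bb5 gives D5
C5 gives E4
Db5 gives F4
B3 gives D#3
C5 gives E4
Ab3 gives C3
G4 gives B3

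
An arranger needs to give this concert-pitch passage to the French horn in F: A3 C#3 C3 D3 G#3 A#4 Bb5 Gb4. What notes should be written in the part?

E4 G#3 G3 A3 D#4 E#5 F6 Db5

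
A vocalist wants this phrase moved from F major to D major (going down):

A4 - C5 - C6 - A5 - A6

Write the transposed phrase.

F major to D major down is a minor third, so every note moves down by that interval.
A4 becomes F#4
C5 becomes A4
C6 becomes A5
A5 becomes F#5
A6 becomes F#6

F#4 A4 A5 F#5 F#6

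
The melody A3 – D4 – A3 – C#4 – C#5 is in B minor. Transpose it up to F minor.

Eb4 Ab4 Eb4 G4 G5

From B up to F is a diminished fifth; apply that to each pitch.
A3 → Eb4
D4 → Ab4
A3 → Eb4
C#4 → G4
C#5 → G5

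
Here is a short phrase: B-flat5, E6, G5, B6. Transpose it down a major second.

Ab5 D6 F5 A6

Bb5 gives Ab5
E6 gives D6
G5 gives F5
B6 gives A6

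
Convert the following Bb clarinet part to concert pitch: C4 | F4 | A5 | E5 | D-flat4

The Bb clarinet sounds a major second below written, so transpose each written note down a major second.
C4 -> Bb3
F4 -> Eb4
A5 -> G5
E5 -> D5
Db4 -> Cb4

Bb3 Eb4 G5 D5 Cb4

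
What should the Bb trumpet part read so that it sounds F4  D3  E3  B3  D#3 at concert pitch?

G4 E3 F#3 C#4 E#3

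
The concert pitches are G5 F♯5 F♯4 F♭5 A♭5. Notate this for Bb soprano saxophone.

A5 G#5 G#4 Gb5 Bb5

Written C4 sounds as Bb3 on the Bb soprano saxophone, so concert pitches are written a major second up.
G5 → A5
F#5 → G#5
F#4 → G#4
Fb5 → Gb5
Ab5 → Bb5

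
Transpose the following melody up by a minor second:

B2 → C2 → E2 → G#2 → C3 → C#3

B2 -> C3
C2 -> Db2
E2 -> F2
G#2 -> A2
C3 -> Db3
C#3 -> D3

C3 Db2 F2 A2 Db3 D3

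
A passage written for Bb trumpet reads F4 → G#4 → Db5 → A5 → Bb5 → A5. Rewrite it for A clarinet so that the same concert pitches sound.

First find concert pitch: the Bb trumpet sounds a major second below written, so F4 G#4 Db5 A5 Bb5 A5 sounds Eb4 F#4 Cb5 G5 Ab5 G5.
Then write for A clarinet: it sounds a minor third below written, so the part must be a minor third above concert.
Eb4 → Gb4
F#4 → A4
Cb5 → Ebb5
G5 → Bb5
Ab5 → Cb6
G5 → Bb5

Gb4 A4 Ebb5 Bb5 Cb6 Bb5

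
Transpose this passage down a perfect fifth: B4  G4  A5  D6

B4: a fifth down reaches E, and 7 semitones makes it E4.
A perfect fifth down from G4 gives C4.
A5 down a perfect fifth is D5.
A perfect fifth down from D6 gives G5.

E4 C4 D5 G5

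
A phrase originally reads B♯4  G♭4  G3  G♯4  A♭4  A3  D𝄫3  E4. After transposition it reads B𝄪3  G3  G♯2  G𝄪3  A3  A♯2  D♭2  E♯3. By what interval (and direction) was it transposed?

down a diminished octave

Take the first pair: B#4 → B##3. B to B spans 8 letter names, so the interval is some kind of octave.
B##3 to B#4 is 11 semitones, which makes it a diminished octave; the second version is lower, so the direction is down.
Checking another pair — E4 → E#3 — gives the same interval.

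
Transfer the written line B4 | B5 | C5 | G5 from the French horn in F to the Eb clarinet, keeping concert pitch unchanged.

First find concert pitch: the French horn in F sounds a perfect fifth below written, so B4 B5 C5 G5 sounds E4 E5 F4 C5.
Then write for Eb clarinet: it sounds a minor third above written, so the part must be a minor third below concert.
E4 → C#4
E5 → C#5
F4 → D4
C5 → A4

C#4 C#5 D4 A4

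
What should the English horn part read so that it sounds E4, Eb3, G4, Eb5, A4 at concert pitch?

The English horn sounds a perfect fifth below written, so the written part must be a perfect fifth above concert — transpose each note up.
E4 → B4
Eb3 → Bb3
G4 → D5
Eb5 → Bb5
A4 → E5

B4 Bb3 D5 Bb5 E5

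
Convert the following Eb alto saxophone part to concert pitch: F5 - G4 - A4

Ab4 Bb3 C4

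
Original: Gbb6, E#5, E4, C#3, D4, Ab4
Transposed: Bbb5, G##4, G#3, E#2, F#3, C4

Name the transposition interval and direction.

down a minor sixth

From Gbb6 to Bbb5 is 6 letter names — a sixth of some quality.
Bbb5 to Gbb6 is 8 semitones, which makes it a minor sixth; the second version is lower, so the direction is down.
Checking another pair — Ab4 → C4 — gives the same interval.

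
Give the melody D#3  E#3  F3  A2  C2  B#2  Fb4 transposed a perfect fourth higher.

G#3 A#3 Bb3 D3 F2 E#3 Bbb4

D#3 → G#3
E#3 → A#3
F3 → Bb3
A2 → D3
C2 → F2
B#2 → E#3
Fb4 → Bbb4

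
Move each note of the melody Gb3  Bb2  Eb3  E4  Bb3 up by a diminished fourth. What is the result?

Gb3 → Cbb4
Bb2 → Ebb3
Eb3 → Abb3
E4 → Ab4
Bb3 → Ebb4

Cbb4 Ebb3 Abb3 Ab4 Ebb4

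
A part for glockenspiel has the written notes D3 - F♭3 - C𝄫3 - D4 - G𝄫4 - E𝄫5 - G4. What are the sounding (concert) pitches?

D5 Fb5 Cbb5 D6 Gbb6 Ebb7 G6

The glockenspiel sounds a perfect fifteenth above written, so transpose each written note up a perfect fifteenth.
D3 gives D5
Fb3 gives Fb5
Cbb3 gives Cbb5
D4 gives D6
Gbb4 gives Gbb6
Ebb5 gives Ebb7
G4 gives G6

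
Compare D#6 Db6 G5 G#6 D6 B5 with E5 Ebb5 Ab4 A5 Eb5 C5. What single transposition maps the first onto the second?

Take the first pair: D#6 → E5. D to E spans 7 letter names, so the interval is some kind of seventh.
E5 to D#6 is 11 semitones, which makes it a major seventh; the second version is lower, so the direction is down.
Checking another pair — B5 → C5 — gives the same interval.

down a major seventh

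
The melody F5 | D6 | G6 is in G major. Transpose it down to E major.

D5 B5 E6

G major to E major down is a minor third, so every note moves down by that interval.
F5 gives D5
D6 gives B5
G6 gives E6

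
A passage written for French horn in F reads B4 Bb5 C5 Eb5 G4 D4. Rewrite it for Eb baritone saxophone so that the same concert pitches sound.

First find concert pitch: the French horn in F sounds a perfect fifth below written, so B4 Bb5 C5 Eb5 G4 D4 sounds E4 Eb5 F4 Ab4 C4 G3.
Then write for Eb baritone saxophone: it sounds a major thirteenth below written, so the part must be a major thirteenth above concert.
E4 → C#6
Eb5 → C7
F4 → D6
Ab4 → F6
C4 → A5
G3 → E5

C#6 C7 D6 F6 A5 E5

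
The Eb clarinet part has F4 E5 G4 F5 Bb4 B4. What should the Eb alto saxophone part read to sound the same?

First find concert pitch: the Eb clarinet sounds a minor third above written, so F4 E5 G4 F5 Bb4 B4 sounds Ab4 G5 Bb4 Ab5 Db5 D5.
Then write for Eb alto saxophone: it sounds a major sixth below written, so the part must be a major sixth above concert.
Ab4 → F5
G5 → E6
Bb4 → G5
Ab5 → F6
Db5 → Bb5
D5 → B5

F5 E6 G5 F6 Bb5 B5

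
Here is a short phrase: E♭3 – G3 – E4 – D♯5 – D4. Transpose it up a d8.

Ebb4 Gb4 Eb5 D6 Db5

Eb3 -> Ebb4
G3 -> Gb4
E4 -> Eb5
D#5 -> D6
D4 -> Db5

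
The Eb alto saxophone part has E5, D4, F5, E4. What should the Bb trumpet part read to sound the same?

First find concert pitch: the Eb alto saxophone sounds a major sixth below written, so E5 D4 F5 E4 sounds G4 F3 Ab4 G3.
Then write for Bb trumpet: it sounds a major second below written, so the part must be a major second above concert.
G4 → A4
F3 → G3
Ab4 → Bb4
G3 → A3

A4 G3 Bb4 A3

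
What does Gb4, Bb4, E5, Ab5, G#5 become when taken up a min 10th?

Gb4 up a minor tenth is Bbb5.
Bb4 up a minor tenth is Db6.
E5 up a minor tenth is G6.
Ab5 up a minor tenth is Cb7.
G#5 up a minor tenth is B6.

Bbb5 Db6 G6 Cb7 B6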